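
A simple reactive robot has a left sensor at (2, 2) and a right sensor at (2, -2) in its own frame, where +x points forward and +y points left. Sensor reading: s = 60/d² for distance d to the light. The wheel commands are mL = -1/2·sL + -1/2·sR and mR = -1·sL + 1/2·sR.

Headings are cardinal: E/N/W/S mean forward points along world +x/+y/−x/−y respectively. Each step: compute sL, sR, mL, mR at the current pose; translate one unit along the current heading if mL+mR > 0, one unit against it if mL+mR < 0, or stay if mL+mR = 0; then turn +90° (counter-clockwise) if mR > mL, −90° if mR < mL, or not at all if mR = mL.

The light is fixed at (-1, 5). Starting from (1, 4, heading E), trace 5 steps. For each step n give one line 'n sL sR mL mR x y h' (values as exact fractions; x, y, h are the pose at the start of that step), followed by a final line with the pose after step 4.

0 60/17 12/5 -252/85 -198/85 1 4 E
1 30 6 -18 -27 0 4 N
2 20/3 12/5 -68/15 -82/15 0 3 E
3 3 3 -3 -3/2 -1 3 S
4 12 60/13 -108/13 -126/13 -1 4 E
final -2 4 S

n=0: pose=(1,4,E); sL=60/17, sR=12/5; mL=-252/85, mR=-198/85; mL+mR=-90/17 → advance -1; mR−mL=54/85 → turn +1·90°
n=1: pose=(0,4,N); sL=30, sR=6; mL=-18, mR=-27; mL+mR=-45 → advance -1; mR−mL=-9 → turn -1·90°
n=2: pose=(0,3,E); sL=20/3, sR=12/5; mL=-68/15, mR=-82/15; mL+mR=-10 → advance -1; mR−mL=-14/15 → turn -1·90°
n=3: pose=(-1,3,S); sL=3, sR=3; mL=-3, mR=-3/2; mL+mR=-9/2 → advance -1; mR−mL=3/2 → turn +1·90°
n=4: pose=(-1,4,E); sL=12, sR=60/13; mL=-108/13, mR=-126/13; mL+mR=-18 → advance -1; mR−mL=-18/13 → turn -1·90°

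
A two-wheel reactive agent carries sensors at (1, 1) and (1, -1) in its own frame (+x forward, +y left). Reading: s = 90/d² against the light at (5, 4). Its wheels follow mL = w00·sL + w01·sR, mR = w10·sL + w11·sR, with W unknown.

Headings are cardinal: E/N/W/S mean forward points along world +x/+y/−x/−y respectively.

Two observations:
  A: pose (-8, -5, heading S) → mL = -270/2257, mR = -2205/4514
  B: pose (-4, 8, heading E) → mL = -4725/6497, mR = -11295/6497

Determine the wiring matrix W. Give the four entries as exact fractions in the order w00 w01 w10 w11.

1/2 -1 -1/2 -1

obs A: pose=(-8,-5,S) → sL=45/122, sR=45/148, mL=-270/2257, mR=-2205/4514
obs B: pose=(-4,8,E) → sL=90/89, sR=90/73, mL=-4725/6497, mR=-11295/6497
sensor matrix S = [[45/122, 45/148], [90/89, 90/73]]; det S = 4319325/29327458
solve [mL_A; mL_B] = S·[w00; w01] and [mR_A; mR_B] = S·[w10; w11]:
  w00 = 1/2, w01 = -1, w10 = -1/2, w11 = -1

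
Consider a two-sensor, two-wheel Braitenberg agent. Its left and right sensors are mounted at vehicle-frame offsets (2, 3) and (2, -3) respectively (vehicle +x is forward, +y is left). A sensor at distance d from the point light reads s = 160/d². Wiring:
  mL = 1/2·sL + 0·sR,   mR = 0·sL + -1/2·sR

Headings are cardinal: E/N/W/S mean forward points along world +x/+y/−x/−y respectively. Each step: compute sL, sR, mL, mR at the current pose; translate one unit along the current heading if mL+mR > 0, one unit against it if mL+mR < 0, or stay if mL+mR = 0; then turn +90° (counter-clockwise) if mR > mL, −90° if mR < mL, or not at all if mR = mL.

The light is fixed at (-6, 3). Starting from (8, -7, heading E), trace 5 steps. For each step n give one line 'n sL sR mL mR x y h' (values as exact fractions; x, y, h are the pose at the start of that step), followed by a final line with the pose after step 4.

0 32/61 32/85 16/61 -16/85 8 -7 E
1 40/117 5/9 20/117 -5/18 9 -7 S
2 160/313 32/41 80/313 -16/41 9 -6 W
3 80/109 16/41 40/109 -8/41 10 -6 N
4 160/349 32/89 80/349 -16/89 10 -5 E
final 11 -5 S

n=0: pose=(8,-7,E); sL=32/61, sR=32/85; mL=16/61, mR=-16/85; mL+mR=384/5185 → advance +1; mR−mL=-2336/5185 → turn -1·90°
n=1: pose=(9,-7,S); sL=40/117, sR=5/9; mL=20/117, mR=-5/18; mL+mR=-25/234 → advance -1; mR−mL=-35/78 → turn -1·90°
n=2: pose=(9,-6,W); sL=160/313, sR=32/41; mL=80/313, mR=-16/41; mL+mR=-1728/12833 → advance -1; mR−mL=-8288/12833 → turn -1·90°
n=3: pose=(10,-6,N); sL=80/109, sR=16/41; mL=40/109, mR=-8/41; mL+mR=768/4469 → advance +1; mR−mL=-2512/4469 → turn -1·90°
n=4: pose=(10,-5,E); sL=160/349, sR=32/89; mL=80/349, mR=-16/89; mL+mR=1536/31061 → advance +1; mR−mL=-12704/31061 → turn -1·90°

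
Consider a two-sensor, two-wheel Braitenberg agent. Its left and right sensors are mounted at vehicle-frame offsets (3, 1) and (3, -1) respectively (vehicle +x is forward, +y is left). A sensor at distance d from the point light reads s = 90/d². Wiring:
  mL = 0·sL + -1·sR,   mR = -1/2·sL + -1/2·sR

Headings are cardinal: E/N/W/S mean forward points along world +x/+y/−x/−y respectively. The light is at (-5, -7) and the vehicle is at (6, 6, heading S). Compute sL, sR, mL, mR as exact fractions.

left sensor world pos  = (7, 3); dL² = 244
right sensor world pos = (5, 3); dR² = 200
sL = 90/244 = 45/122
sR = 90/200 = 9/20
mL = 0·sL + -1·sR = -9/20
mR = -1/2·sL + -1/2·sR = -999/2440

45/122 9/20 -9/20 -999/2440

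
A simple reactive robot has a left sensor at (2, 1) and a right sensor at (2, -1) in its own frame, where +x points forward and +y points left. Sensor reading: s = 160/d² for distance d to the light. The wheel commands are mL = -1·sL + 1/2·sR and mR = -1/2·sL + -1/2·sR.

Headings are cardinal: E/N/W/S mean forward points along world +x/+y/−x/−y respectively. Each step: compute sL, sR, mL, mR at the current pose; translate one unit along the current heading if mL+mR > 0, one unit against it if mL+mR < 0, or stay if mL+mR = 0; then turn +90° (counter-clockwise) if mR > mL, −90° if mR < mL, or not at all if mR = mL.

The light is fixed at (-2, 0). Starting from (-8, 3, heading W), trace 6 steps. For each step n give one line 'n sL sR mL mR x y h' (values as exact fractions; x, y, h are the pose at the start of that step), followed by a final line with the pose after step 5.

0 40/17 2 -23/17 -37/17 -8 3 W
1 160/61 160/41 -1680/2501 -8160/2501 -7 3 N
2 80/9 16 -8/9 -112/9 -7 2 E
3 32/5 160/49 -1168/245 -1184/245 -8 2 S
4 40/17 2 -23/17 -37/17 -8 3 W
5 160/61 160/41 -1680/2501 -8160/2501 -7 3 N
final -7 2 E

n=0: pose=(-8,3,W); sL=40/17, sR=2; mL=-23/17, mR=-37/17; mL+mR=-60/17 → advance -1; mR−mL=-14/17 → turn -1·90°
n=1: pose=(-7,3,N); sL=160/61, sR=160/41; mL=-1680/2501, mR=-8160/2501; mL+mR=-240/61 → advance -1; mR−mL=-6480/2501 → turn -1·90°
n=2: pose=(-7,2,E); sL=80/9, sR=16; mL=-8/9, mR=-112/9; mL+mR=-40/3 → advance -1; mR−mL=-104/9 → turn -1·90°
n=3: pose=(-8,2,S); sL=32/5, sR=160/49; mL=-1168/245, mR=-1184/245; mL+mR=-48/5 → advance -1; mR−mL=-16/245 → turn -1·90°
n=4: pose=(-8,3,W); sL=40/17, sR=2; mL=-23/17, mR=-37/17; mL+mR=-60/17 → advance -1; mR−mL=-14/17 → turn -1·90°
n=5: pose=(-7,3,N); sL=160/61, sR=160/41; mL=-1680/2501, mR=-8160/2501; mL+mR=-240/61 → advance -1; mR−mL=-6480/2501 → turn -1·90°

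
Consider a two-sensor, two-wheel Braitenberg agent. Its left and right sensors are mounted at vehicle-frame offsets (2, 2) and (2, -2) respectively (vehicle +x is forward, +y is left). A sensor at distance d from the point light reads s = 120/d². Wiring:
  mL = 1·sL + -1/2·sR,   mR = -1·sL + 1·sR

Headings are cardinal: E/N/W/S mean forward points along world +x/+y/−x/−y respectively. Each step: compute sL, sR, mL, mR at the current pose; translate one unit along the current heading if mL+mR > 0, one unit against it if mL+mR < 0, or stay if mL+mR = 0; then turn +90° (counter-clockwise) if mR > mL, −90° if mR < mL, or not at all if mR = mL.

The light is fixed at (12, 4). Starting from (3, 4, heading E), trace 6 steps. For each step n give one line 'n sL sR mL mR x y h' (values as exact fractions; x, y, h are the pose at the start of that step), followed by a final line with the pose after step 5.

n=0: pose=(3,4,E); sL=120/53, sR=120/53; mL=60/53, mR=0; mL+mR=60/53 → advance +1; mR−mL=-60/53 → turn -1·90°
n=1: pose=(4,4,S); sL=3, sR=15/13; mL=63/26, mR=-24/13; mL+mR=15/26 → advance +1; mR−mL=-111/26 → turn -1·90°
n=2: pose=(4,3,W); sL=120/109, sR=120/101; mL=5580/11009, mR=960/11009; mL+mR=60/101 → advance +1; mR−mL=-4620/11009 → turn -1·90°
n=3: pose=(3,3,N); sL=60/61, sR=12/5; mL=-66/305, mR=432/305; mL+mR=6/5 → advance +1; mR−mL=498/305 → turn +1·90°
n=4: pose=(3,4,W); sL=24/25, sR=24/25; mL=12/25, mR=0; mL+mR=12/25 → advance +1; mR−mL=-12/25 → turn -1·90°
n=5: pose=(2,4,N); sL=30/37, sR=30/17; mL=-45/629, mR=600/629; mL+mR=15/17 → advance +1; mR−mL=645/629 → turn +1·90°

0 120/53 120/53 60/53 0 3 4 E
1 3 15/13 63/26 -24/13 4 4 S
2 120/109 120/101 5580/11009 960/11009 4 3 W
3 60/61 12/5 -66/305 432/305 3 3 N
4 24/25 24/25 12/25 0 3 4 W
5 30/37 30/17 -45/629 600/629 2 4 N
final 2 5 W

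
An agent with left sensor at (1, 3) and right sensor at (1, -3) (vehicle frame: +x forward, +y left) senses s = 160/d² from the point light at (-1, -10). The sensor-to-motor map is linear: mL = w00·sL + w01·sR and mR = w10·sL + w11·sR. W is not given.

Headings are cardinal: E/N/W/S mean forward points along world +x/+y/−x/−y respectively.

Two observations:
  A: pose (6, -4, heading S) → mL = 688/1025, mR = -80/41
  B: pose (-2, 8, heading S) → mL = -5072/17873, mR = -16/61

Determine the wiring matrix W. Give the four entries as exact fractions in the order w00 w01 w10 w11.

obs A: pose=(6,-4,S) → sL=32/25, sR=160/41, mL=688/1025, mR=-80/41
obs B: pose=(-2,8,S) → sL=160/293, sR=32/61, mL=-5072/17873, mR=-16/61
sensor matrix S = [[32/25, 160/41], [160/293, 32/61]]; det S = -26738688/18319825
solve [mL_A; mL_B] = S·[w00; w01] and [mR_A; mR_B] = S·[w10; w11]:
  w00 = -1, w01 = 1/2, w10 = 0, w11 = -1/2

-1 1/2 0 -1/2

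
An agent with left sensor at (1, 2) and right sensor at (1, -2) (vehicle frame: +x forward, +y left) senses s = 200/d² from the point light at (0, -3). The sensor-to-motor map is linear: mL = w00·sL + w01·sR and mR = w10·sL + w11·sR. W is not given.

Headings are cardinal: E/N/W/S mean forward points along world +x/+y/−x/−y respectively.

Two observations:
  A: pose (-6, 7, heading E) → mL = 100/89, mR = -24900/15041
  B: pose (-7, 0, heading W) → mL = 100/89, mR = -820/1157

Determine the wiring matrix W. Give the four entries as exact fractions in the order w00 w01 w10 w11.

obs A: pose=(-6,7,E) → sL=200/169, sR=200/89, mL=100/89, mR=-24900/15041
obs B: pose=(-7,0,W) → sL=40/13, sR=200/89, mL=100/89, mR=-820/1157
sensor matrix S = [[200/169, 200/89], [40/13, 200/89]]; det S = -64000/15041
solve [mL_A; mL_B] = S·[w00; w01] and [mR_A; mR_B] = S·[w10; w11]:
  w00 = 0, w01 = 1/2, w10 = 1/2, w11 = -1

0 1/2 1/2 -1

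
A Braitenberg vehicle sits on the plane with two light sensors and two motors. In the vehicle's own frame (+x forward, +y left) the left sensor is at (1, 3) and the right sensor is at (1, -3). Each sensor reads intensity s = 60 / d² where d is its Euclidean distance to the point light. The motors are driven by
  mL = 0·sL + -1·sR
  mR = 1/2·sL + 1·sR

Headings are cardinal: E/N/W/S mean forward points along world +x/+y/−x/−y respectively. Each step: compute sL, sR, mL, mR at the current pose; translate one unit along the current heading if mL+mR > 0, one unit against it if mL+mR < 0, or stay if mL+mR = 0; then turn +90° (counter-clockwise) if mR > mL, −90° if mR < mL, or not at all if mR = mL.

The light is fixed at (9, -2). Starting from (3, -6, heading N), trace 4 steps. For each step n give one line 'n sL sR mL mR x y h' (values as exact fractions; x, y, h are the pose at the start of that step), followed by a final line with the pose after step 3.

0 2/3 10/3 -10/3 11/3 3 -6 N
1 12/17 60/49 -60/49 1314/833 3 -5 W
2 15/8 15/29 -15/29 675/464 2 -5 S
3 60/37 12/17 -12/17 954/629 2 -6 E
final 3 -6 N

n=0: pose=(3,-6,N); sL=2/3, sR=10/3; mL=-10/3, mR=11/3; mL+mR=1/3 → advance +1; mR−mL=7 → turn +1·90°
n=1: pose=(3,-5,W); sL=12/17, sR=60/49; mL=-60/49, mR=1314/833; mL+mR=6/17 → advance +1; mR−mL=2334/833 → turn +1·90°
n=2: pose=(2,-5,S); sL=15/8, sR=15/29; mL=-15/29, mR=675/464; mL+mR=15/16 → advance +1; mR−mL=915/464 → turn +1·90°
n=3: pose=(2,-6,E); sL=60/37, sR=12/17; mL=-12/17, mR=954/629; mL+mR=30/37 → advance +1; mR−mL=1398/629 → turn +1·90°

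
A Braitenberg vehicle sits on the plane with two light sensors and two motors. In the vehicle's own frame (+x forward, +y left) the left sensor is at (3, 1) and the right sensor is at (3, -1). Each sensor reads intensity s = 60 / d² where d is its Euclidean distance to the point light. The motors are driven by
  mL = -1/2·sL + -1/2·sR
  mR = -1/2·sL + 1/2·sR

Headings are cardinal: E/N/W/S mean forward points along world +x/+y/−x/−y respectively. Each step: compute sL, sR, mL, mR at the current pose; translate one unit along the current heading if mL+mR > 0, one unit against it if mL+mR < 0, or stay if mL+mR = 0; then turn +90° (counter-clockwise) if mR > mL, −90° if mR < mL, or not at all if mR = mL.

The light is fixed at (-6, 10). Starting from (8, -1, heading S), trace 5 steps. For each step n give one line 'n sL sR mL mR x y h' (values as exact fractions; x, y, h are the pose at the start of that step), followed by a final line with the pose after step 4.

n=0: pose=(8,-1,S); sL=60/421, sR=12/73; mL=-4716/30733, mR=336/30733; mL+mR=-60/421 → advance -1; mR−mL=12/73 → turn +1·90°
n=1: pose=(8,0,E); sL=6/37, sR=6/41; mL=-234/1517, mR=-12/1517; mL+mR=-6/37 → advance -1; mR−mL=6/41 → turn +1·90°
n=2: pose=(7,0,N); sL=60/193, sR=12/49; mL=-2628/9457, mR=-312/9457; mL+mR=-60/193 → advance -1; mR−mL=12/49 → turn +1·90°
n=3: pose=(7,-1,W); sL=15/61, sR=3/10; mL=-333/1220, mR=33/1220; mL+mR=-15/61 → advance -1; mR−mL=3/10 → turn +1·90°
n=4: pose=(8,-1,S); sL=60/421, sR=12/73; mL=-4716/30733, mR=336/30733; mL+mR=-60/421 → advance -1; mR−mL=12/73 → turn +1·90°

0 60/421 12/73 -4716/30733 336/30733 8 -1 S
1 6/37 6/41 -234/1517 -12/1517 8 0 E
2 60/193 12/49 -2628/9457 -312/9457 7 0 N
3 15/61 3/10 -333/1220 33/1220 7 -1 W
4 60/421 12/73 -4716/30733 336/30733 8 -1 S
final 8 0 E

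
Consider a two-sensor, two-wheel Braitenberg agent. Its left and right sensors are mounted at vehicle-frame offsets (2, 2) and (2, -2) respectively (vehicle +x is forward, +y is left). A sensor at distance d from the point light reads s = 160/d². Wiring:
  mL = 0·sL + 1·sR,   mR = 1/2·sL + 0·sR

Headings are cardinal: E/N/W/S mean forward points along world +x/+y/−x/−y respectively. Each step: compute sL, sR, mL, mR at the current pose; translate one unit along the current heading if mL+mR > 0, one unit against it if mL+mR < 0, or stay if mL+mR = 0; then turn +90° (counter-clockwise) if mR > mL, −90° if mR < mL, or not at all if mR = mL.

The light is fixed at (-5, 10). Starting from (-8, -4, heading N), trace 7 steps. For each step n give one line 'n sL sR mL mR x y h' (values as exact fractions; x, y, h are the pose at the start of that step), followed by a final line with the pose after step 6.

0 160/169 32/29 32/29 80/169 -8 -4 N
1 80/61 80/113 80/113 40/61 -8 -3 E
2 32/45 160/241 160/241 16/45 -7 -3 S
3 10/17 1 1 5/17 -7 -4 W
4 160/169 32/29 32/29 80/169 -8 -4 N
5 80/61 80/113 80/113 40/61 -8 -3 E
6 32/45 160/241 160/241 16/45 -7 -3 S
final -7 -4 W

n=0: pose=(-8,-4,N); sL=160/169, sR=32/29; mL=32/29, mR=80/169; mL+mR=7728/4901 → advance +1; mR−mL=-3088/4901 → turn -1·90°
n=1: pose=(-8,-3,E); sL=80/61, sR=80/113; mL=80/113, mR=40/61; mL+mR=9400/6893 → advance +1; mR−mL=-360/6893 → turn -1·90°
n=2: pose=(-7,-3,S); sL=32/45, sR=160/241; mL=160/241, mR=16/45; mL+mR=11056/10845 → advance +1; mR−mL=-3344/10845 → turn -1·90°
n=3: pose=(-7,-4,W); sL=10/17, sR=1; mL=1, mR=5/17; mL+mR=22/17 → advance +1; mR−mL=-12/17 → turn -1·90°
n=4: pose=(-8,-4,N); sL=160/169, sR=32/29; mL=32/29, mR=80/169; mL+mR=7728/4901 → advance +1; mR−mL=-3088/4901 → turn -1·90°
n=5: pose=(-8,-3,E); sL=80/61, sR=80/113; mL=80/113, mR=40/61; mL+mR=9400/6893 → advance +1; mR−mL=-360/6893 → turn -1·90°
n=6: pose=(-7,-3,S); sL=32/45, sR=160/241; mL=160/241, mR=16/45; mL+mR=11056/10845 → advance +1; mR−mL=-3344/10845 → turn -1·90°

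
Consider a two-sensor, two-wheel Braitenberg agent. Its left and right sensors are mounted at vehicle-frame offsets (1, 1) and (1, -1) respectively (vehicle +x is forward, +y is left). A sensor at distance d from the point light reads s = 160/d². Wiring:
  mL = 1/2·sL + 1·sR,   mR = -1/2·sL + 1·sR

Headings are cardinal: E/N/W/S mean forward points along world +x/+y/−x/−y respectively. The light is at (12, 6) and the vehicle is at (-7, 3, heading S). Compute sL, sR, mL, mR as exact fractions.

left sensor world pos  = (-6, 2); dL² = 340
right sensor world pos = (-8, 2); dR² = 416
sL = 160/340 = 8/17
sR = 160/416 = 5/13
mL = 1/2·sL + 1·sR = 137/221
mR = -1/2·sL + 1·sR = 33/221

8/17 5/13 137/221 33/221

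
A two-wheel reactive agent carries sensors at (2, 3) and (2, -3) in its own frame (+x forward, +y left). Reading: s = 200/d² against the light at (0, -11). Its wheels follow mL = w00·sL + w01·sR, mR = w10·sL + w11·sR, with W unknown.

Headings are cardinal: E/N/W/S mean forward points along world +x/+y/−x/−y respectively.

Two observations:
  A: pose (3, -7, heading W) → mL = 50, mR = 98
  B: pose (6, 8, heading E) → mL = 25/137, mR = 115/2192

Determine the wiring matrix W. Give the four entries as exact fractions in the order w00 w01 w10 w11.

1/2 0 1 -1/2

obs A: pose=(3,-7,W) → sL=100, sR=4, mL=50, mR=98
obs B: pose=(6,8,E) → sL=50/137, sR=5/8, mL=25/137, mR=115/2192
sensor matrix S = [[100, 4], [50/137, 5/8]]; det S = 16725/274
solve [mL_A; mL_B] = S·[w00; w01] and [mR_A; mR_B] = S·[w10; w11]:
  w00 = 1/2, w01 = 0, w10 = 1, w11 = -1/2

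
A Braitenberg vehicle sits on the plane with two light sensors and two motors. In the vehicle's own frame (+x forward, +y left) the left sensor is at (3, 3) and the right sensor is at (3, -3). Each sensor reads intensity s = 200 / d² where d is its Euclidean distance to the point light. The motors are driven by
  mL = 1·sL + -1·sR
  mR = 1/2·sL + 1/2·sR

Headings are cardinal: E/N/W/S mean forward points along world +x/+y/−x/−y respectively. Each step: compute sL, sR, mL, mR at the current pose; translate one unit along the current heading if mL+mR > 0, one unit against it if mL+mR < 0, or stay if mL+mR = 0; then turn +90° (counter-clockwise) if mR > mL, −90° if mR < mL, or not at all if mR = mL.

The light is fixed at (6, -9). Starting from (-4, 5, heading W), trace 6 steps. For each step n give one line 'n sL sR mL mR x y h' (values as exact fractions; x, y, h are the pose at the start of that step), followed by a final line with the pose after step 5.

n=0: pose=(-4,5,W); sL=20/29, sR=100/229; mL=1680/6641, mR=3740/6641; mL+mR=5420/6641 → advance +1; mR−mL=2060/6641 → turn +1·90°
n=1: pose=(-5,5,S); sL=40/37, sR=200/317; mL=5280/11729, mR=10040/11729; mL+mR=15320/11729 → advance +1; mR−mL=4760/11729 → turn +1·90°
n=2: pose=(-5,4,E); sL=5/8, sR=50/41; mL=-195/328, mR=605/656; mL+mR=215/656 → advance +1; mR−mL=995/656 → turn +1·90°
n=3: pose=(-4,4,N); sL=8/17, sR=40/61; mL=-192/1037, mR=584/1037; mL+mR=392/1037 → advance +1; mR−mL=776/1037 → turn +1·90°
n=4: pose=(-4,5,W); sL=20/29, sR=100/229; mL=1680/6641, mR=3740/6641; mL+mR=5420/6641 → advance +1; mR−mL=2060/6641 → turn +1·90°
n=5: pose=(-5,5,S); sL=40/37, sR=200/317; mL=5280/11729, mR=10040/11729; mL+mR=15320/11729 → advance +1; mR−mL=4760/11729 → turn +1·90°

0 20/29 100/229 1680/6641 3740/6641 -4 5 W
1 40/37 200/317 5280/11729 10040/11729 -5 5 S
2 5/8 50/41 -195/328 605/656 -5 4 E
3 8/17 40/61 -192/1037 584/1037 -4 4 N
4 20/29 100/229 1680/6641 3740/6641 -4 5 W
5 40/37 200/317 5280/11729 10040/11729 -5 5 S
final -5 4 E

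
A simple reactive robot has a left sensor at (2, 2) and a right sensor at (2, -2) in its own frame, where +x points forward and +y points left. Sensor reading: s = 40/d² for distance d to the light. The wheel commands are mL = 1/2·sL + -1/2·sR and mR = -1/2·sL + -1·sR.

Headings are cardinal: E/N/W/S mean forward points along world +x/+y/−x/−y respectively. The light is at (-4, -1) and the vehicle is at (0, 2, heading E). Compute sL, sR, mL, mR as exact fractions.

40/61 40/37 -480/2257 -3180/2257

left sensor world pos  = (2, 4); dL² = 61
right sensor world pos = (2, 0); dR² = 37
sL = 40/61 = 40/61
sR = 40/37 = 40/37
mL = 1/2·sL + -1/2·sR = -480/2257
mR = -1/2·sL + -1·sR = -3180/2257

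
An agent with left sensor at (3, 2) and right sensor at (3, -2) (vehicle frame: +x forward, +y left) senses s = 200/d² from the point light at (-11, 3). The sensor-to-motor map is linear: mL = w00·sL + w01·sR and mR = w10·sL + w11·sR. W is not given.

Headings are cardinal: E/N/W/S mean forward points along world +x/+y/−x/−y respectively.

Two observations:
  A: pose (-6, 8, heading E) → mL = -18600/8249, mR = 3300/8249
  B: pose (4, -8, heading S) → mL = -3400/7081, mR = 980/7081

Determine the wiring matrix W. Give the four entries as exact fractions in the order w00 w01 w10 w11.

-1/2 -1/2 1 -1/2

obs A: pose=(-6,8,E) → sL=200/113, sR=200/73, mL=-18600/8249, mR=3300/8249
obs B: pose=(4,-8,S) → sL=40/97, sR=40/73, mL=-3400/7081, mR=980/7081
sensor matrix S = [[200/113, 200/73], [40/97, 40/73]]; det S = -128000/800153
solve [mL_A; mL_B] = S·[w00; w01] and [mR_A; mR_B] = S·[w10; w11]:
  w00 = -1/2, w01 = -1/2, w10 = 1, w11 = -1/2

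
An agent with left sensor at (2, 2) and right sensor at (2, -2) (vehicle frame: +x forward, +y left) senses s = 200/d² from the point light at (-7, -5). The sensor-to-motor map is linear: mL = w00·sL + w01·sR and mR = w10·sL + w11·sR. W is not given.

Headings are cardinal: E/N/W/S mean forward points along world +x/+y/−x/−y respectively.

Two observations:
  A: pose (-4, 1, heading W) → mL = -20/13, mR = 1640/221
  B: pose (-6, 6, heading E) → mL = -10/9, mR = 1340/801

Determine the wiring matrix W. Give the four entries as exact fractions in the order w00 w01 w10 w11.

0 -1/2 1/2 1/2

obs A: pose=(-4,1,W) → sL=200/17, sR=40/13, mL=-20/13, mR=1640/221
obs B: pose=(-6,6,E) → sL=100/89, sR=20/9, mL=-10/9, mR=1340/801
sensor matrix S = [[200/17, 40/13], [100/89, 20/9]]; det S = 4016000/177021
solve [mL_A; mL_B] = S·[w00; w01] and [mR_A; mR_B] = S·[w10; w11]:
  w00 = 0, w01 = -1/2, w10 = 1/2, w11 = 1/2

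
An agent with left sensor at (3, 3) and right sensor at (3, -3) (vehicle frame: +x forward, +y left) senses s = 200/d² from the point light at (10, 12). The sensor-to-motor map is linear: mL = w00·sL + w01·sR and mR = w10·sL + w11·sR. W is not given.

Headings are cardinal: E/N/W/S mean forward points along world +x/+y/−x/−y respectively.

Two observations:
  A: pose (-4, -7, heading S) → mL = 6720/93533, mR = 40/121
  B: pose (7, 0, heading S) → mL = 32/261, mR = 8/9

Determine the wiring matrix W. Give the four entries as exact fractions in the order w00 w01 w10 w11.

1 -1 1 0

obs A: pose=(-4,-7,S) → sL=40/121, sR=200/773, mL=6720/93533, mR=40/121
obs B: pose=(7,0,S) → sL=8/9, sR=200/261, mL=32/261, mR=8/9
sensor matrix S = [[40/121, 200/773], [8/9, 200/261]]; det S = 569600/24412113
solve [mL_A; mL_B] = S·[w00; w01] and [mR_A; mR_B] = S·[w10; w11]:
  w00 = 1, w01 = -1, w10 = 1, w11 = 0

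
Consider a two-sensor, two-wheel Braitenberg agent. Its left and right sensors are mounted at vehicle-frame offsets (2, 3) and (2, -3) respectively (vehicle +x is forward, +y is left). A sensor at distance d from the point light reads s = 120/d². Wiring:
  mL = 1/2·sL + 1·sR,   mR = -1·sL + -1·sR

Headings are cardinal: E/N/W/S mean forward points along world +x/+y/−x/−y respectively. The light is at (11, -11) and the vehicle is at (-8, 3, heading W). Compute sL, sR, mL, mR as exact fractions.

left sensor world pos  = (-10, 0); dL² = 562
right sensor world pos = (-10, 6); dR² = 730
sL = 120/562 = 60/281
sR = 120/730 = 12/73
mL = 1/2·sL + 1·sR = 5562/20513
mR = -1·sL + -1·sR = -7752/20513

60/281 12/73 5562/20513 -7752/20513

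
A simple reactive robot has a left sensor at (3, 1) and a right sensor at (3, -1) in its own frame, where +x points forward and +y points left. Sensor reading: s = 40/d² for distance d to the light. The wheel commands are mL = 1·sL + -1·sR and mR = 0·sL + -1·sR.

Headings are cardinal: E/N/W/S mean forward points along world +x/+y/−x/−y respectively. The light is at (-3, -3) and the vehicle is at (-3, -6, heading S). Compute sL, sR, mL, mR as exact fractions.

left sensor world pos  = (-2, -9); dL² = 37
right sensor world pos = (-4, -9); dR² = 37
sL = 40/37 = 40/37
sR = 40/37 = 40/37
mL = 1·sL + -1·sR = 0
mR = 0·sL + -1·sR = -40/37

40/37 40/37 0 -40/37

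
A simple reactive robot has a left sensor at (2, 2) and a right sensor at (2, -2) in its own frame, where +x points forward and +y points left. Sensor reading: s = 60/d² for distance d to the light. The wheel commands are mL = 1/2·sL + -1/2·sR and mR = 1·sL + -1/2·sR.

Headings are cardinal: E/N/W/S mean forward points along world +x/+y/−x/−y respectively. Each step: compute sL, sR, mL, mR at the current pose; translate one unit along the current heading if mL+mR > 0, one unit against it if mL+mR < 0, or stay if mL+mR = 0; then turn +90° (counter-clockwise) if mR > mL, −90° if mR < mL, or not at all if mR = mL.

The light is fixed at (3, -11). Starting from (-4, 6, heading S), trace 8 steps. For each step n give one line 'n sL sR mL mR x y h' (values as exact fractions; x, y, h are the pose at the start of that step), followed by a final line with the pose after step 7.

n=0: pose=(-4,6,S); sL=6/25, sR=10/51; mL=28/1275, mR=181/1275; mL+mR=209/1275 → advance +1; mR−mL=3/25 → turn +1·90°
n=1: pose=(-4,5,E); sL=60/349, sR=60/221; mL=-3840/77129, mR=2790/77129; mL+mR=-1050/77129 → advance -1; mR−mL=30/349 → turn +1·90°
n=2: pose=(-5,5,N); sL=15/106, sR=1/6; mL=-2/159, mR=37/636; mL+mR=29/636 → advance +1; mR−mL=15/212 → turn +1·90°
n=3: pose=(-5,6,W); sL=12/65, sR=60/461; mL=816/29965, mR=3582/29965; mL+mR=4398/29965 → advance +1; mR−mL=6/65 → turn +1·90°
n=4: pose=(-6,6,S); sL=30/137, sR=30/173; mL=540/23701, mR=3135/23701; mL+mR=3675/23701 → advance +1; mR−mL=15/137 → turn +1·90°
n=5: pose=(-6,5,E); sL=60/373, sR=12/49; mL=-768/18277, mR=702/18277; mL+mR=-66/18277 → advance -1; mR−mL=30/373 → turn +1·90°
n=6: pose=(-7,5,N); sL=5/39, sR=15/97; mL=-50/3783, mR=385/7566; mL+mR=95/2522 → advance +1; mR−mL=5/78 → turn +1·90°
n=7: pose=(-7,6,W); sL=20/123, sR=12/101; mL=272/12423, mR=1282/12423; mL+mR=518/4141 → advance +1; mR−mL=10/123 → turn +1·90°

0 6/25 10/51 28/1275 181/1275 -4 6 S
1 60/349 60/221 -3840/77129 2790/77129 -4 5 E
2 15/106 1/6 -2/159 37/636 -5 5 N
3 12/65 60/461 816/29965 3582/29965 -5 6 W
4 30/137 30/173 540/23701 3135/23701 -6 6 S
5 60/373 12/49 -768/18277 702/18277 -6 5 E
6 5/39 15/97 -50/3783 385/7566 -7 5 N
7 20/123 12/101 272/12423 1282/12423 -7 6 W
final -8 6 S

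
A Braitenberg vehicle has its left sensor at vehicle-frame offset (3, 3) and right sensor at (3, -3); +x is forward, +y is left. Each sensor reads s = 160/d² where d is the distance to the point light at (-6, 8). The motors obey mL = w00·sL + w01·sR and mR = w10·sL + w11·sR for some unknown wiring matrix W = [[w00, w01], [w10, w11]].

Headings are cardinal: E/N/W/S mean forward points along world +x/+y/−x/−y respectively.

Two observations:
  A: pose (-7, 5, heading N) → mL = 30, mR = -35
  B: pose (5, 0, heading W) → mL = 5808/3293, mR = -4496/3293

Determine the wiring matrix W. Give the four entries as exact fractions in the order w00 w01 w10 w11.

obs A: pose=(-7,5,N) → sL=10, sR=40, mL=30, mR=-35
obs B: pose=(5,0,W) → sL=32/37, sR=160/89, mL=5808/3293, mR=-4496/3293
sensor matrix S = [[10, 40], [32/37, 160/89]]; det S = -54720/3293
solve [mL_A; mL_B] = S·[w00; w01] and [mR_A; mR_B] = S·[w10; w11]:
  w00 = 1, w01 = 1/2, w10 = 1/2, w11 = -1

1 1/2 1/2 -1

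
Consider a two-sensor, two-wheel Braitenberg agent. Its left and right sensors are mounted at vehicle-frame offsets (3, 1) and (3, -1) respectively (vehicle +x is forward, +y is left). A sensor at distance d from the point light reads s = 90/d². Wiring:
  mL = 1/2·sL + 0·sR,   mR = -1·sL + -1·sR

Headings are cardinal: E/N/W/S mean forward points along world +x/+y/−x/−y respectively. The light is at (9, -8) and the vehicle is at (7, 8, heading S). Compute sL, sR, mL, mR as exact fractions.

9/17 45/89 9/34 -1566/1513

left sensor world pos  = (8, 5); dL² = 170
right sensor world pos = (6, 5); dR² = 178
sL = 90/170 = 9/17
sR = 90/178 = 45/89
mL = 1/2·sL + 0·sR = 9/34
mR = -1·sL + -1·sR = -1566/1513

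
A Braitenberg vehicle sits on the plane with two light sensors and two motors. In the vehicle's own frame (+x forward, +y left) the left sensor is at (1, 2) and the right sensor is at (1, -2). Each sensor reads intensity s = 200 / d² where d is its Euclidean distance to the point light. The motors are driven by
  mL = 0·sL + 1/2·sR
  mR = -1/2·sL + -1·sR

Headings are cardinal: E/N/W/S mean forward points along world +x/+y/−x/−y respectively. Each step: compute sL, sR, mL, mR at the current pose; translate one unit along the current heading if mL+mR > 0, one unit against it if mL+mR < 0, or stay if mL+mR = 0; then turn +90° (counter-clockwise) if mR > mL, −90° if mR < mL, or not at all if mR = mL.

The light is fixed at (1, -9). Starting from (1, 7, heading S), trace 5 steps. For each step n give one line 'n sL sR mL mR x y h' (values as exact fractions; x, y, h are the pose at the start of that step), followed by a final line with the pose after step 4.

n=0: pose=(1,7,S); sL=200/229, sR=200/229; mL=100/229, mR=-300/229; mL+mR=-200/229 → advance -1; mR−mL=-400/229 → turn -1·90°
n=1: pose=(1,8,W); sL=100/113, sR=100/181; mL=50/181, mR=-20350/20453; mL+mR=-14700/20453 → advance -1; mR−mL=-26000/20453 → turn -1·90°
n=2: pose=(2,8,N); sL=8/13, sR=200/333; mL=100/333, mR=-3932/4329; mL+mR=-2632/4329 → advance -1; mR−mL=-1744/1443 → turn -1·90°
n=3: pose=(2,7,E); sL=25/41, sR=1; mL=1/2, mR=-107/82; mL+mR=-33/41 → advance -1; mR−mL=-74/41 → turn -1·90°
n=4: pose=(1,7,S); sL=200/229, sR=200/229; mL=100/229, mR=-300/229; mL+mR=-200/229 → advance -1; mR−mL=-400/229 → turn -1·90°

0 200/229 200/229 100/229 -300/229 1 7 S
1 100/113 100/181 50/181 -20350/20453 1 8 W
2 8/13 200/333 100/333 -3932/4329 2 8 N
3 25/41 1 1/2 -107/82 2 7 E
4 200/229 200/229 100/229 -300/229 1 7 S
final 1 8 W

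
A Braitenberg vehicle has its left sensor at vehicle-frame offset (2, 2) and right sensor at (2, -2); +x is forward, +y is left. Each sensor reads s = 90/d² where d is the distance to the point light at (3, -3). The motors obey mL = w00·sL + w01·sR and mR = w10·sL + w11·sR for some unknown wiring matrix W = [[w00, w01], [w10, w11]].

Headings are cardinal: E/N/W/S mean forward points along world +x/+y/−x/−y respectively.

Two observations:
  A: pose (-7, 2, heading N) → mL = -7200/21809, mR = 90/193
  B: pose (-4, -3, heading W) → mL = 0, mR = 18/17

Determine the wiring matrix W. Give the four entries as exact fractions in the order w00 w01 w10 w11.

1 -1 1 0

obs A: pose=(-7,2,N) → sL=90/193, sR=90/113, mL=-7200/21809, mR=90/193
obs B: pose=(-4,-3,W) → sL=18/17, sR=18/17, mL=0, mR=18/17
sensor matrix S = [[90/193, 90/113], [18/17, 18/17]]; det S = -129600/370753
solve [mL_A; mL_B] = S·[w00; w01] and [mR_A; mR_B] = S·[w10; w11]:
  w00 = 1, w01 = -1, w10 = 1, w11 = 0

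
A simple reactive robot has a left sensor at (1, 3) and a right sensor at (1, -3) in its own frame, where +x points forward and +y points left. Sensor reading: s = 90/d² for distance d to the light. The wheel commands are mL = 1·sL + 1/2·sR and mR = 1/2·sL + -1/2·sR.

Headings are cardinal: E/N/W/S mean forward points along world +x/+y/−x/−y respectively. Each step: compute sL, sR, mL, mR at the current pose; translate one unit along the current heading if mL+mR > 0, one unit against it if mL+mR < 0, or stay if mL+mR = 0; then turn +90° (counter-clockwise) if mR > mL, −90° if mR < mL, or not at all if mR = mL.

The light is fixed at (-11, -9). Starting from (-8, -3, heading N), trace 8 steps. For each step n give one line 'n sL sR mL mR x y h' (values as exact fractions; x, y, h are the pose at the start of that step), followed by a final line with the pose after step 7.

n=0: pose=(-8,-3,N); sL=90/49, sR=18/17; mL=1971/833, mR=324/833; mL+mR=135/49 → advance +1; mR−mL=-1647/833 → turn -1·90°
n=1: pose=(-8,-2,E); sL=45/58, sR=45/16; mL=2025/928, mR=-945/928; mL+mR=135/116 → advance +1; mR−mL=-1485/464 → turn -1·90°
n=2: pose=(-7,-2,S); sL=18/17, sR=90/37; mL=1431/629, mR=-432/629; mL+mR=27/17 → advance +1; mR−mL=-1863/629 → turn -1·90°
n=3: pose=(-7,-3,W); sL=5, sR=1; mL=11/2, mR=2; mL+mR=15/2 → advance +1; mR−mL=-7/2 → turn -1·90°
n=4: pose=(-8,-3,N); sL=90/49, sR=18/17; mL=1971/833, mR=324/833; mL+mR=135/49 → advance +1; mR−mL=-1647/833 → turn -1·90°
n=5: pose=(-8,-2,E); sL=45/58, sR=45/16; mL=2025/928, mR=-945/928; mL+mR=135/116 → advance +1; mR−mL=-1485/464 → turn -1·90°
n=6: pose=(-7,-2,S); sL=18/17, sR=90/37; mL=1431/629, mR=-432/629; mL+mR=27/17 → advance +1; mR−mL=-1863/629 → turn -1·90°
n=7: pose=(-7,-3,W); sL=5, sR=1; mL=11/2, mR=2; mL+mR=15/2 → advance +1; mR−mL=-7/2 → turn -1·90°

0 90/49 18/17 1971/833 324/833 -8 -3 N
1 45/58 45/16 2025/928 -945/928 -8 -2 E
2 18/17 90/37 1431/629 -432/629 -7 -2 S
3 5 1 11/2 2 -7 -3 W
4 90/49 18/17 1971/833 324/833 -8 -3 N
5 45/58 45/16 2025/928 -945/928 -8 -2 E
6 18/17 90/37 1431/629 -432/629 -7 -2 S
7 5 1 11/2 2 -7 -3 W
final -8 -3 N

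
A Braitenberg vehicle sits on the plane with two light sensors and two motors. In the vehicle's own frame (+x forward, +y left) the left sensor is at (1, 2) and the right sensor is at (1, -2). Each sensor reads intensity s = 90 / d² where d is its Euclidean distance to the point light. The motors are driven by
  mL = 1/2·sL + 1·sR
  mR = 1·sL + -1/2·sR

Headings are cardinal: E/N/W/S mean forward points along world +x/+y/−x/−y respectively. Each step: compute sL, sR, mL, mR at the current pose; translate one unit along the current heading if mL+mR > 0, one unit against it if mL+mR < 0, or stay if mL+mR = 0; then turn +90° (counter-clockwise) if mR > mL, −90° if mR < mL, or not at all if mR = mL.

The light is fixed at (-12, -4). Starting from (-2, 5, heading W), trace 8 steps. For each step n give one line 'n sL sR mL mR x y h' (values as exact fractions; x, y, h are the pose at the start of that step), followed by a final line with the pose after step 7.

n=0: pose=(-2,5,W); sL=9/13, sR=45/101; mL=2079/2626, mR=1233/2626; mL+mR=1656/1313 → advance +1; mR−mL=-423/1313 → turn -1·90°
n=1: pose=(-3,5,N); sL=90/149, sR=90/221; mL=23355/32929, mR=13185/32929; mL+mR=36540/32929 → advance +1; mR−mL=-10170/32929 → turn -1·90°
n=2: pose=(-3,6,E); sL=45/122, sR=45/82; mL=7335/10004, mR=945/10004; mL+mR=2070/2501 → advance +1; mR−mL=-3195/5002 → turn -1·90°
n=3: pose=(-2,6,S); sL=2/5, sR=18/29; mL=119/145, mR=13/145; mL+mR=132/145 → advance +1; mR−mL=-106/145 → turn -1·90°
n=4: pose=(-2,5,W); sL=9/13, sR=45/101; mL=2079/2626, mR=1233/2626; mL+mR=1656/1313 → advance +1; mR−mL=-423/1313 → turn -1·90°
n=5: pose=(-3,5,N); sL=90/149, sR=90/221; mL=23355/32929, mR=13185/32929; mL+mR=36540/32929 → advance +1; mR−mL=-10170/32929 → turn -1·90°
n=6: pose=(-3,6,E); sL=45/122, sR=45/82; mL=7335/10004, mR=945/10004; mL+mR=2070/2501 → advance +1; mR−mL=-3195/5002 → turn -1·90°
n=7: pose=(-2,6,S); sL=2/5, sR=18/29; mL=119/145, mR=13/145; mL+mR=132/145 → advance +1; mR−mL=-106/145 → turn -1·90°

0 9/13 45/101 2079/2626 1233/2626 -2 5 W
1 90/149 90/221 23355/32929 13185/32929 -3 5 N
2 45/122 45/82 7335/10004 945/10004 -3 6 E
3 2/5 18/29 119/145 13/145 -2 6 S
4 9/13 45/101 2079/2626 1233/2626 -2 5 W
5 90/149 90/221 23355/32929 13185/32929 -3 5 N
6 45/122 45/82 7335/10004 945/10004 -3 6 E
7 2/5 18/29 119/145 13/145 -2 6 S
final -2 5 W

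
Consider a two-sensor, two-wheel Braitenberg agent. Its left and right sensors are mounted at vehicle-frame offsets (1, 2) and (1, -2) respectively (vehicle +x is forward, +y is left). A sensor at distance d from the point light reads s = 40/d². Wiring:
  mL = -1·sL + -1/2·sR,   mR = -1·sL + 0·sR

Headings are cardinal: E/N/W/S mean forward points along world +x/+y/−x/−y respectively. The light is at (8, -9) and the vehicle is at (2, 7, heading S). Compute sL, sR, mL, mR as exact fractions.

left sensor world pos  = (4, 6); dL² = 241
right sensor world pos = (0, 6); dR² = 289
sL = 40/241 = 40/241
sR = 40/289 = 40/289
mL = -1·sL + -1/2·sR = -16380/69649
mR = -1·sL + 0·sR = -40/241

40/241 40/289 -16380/69649 -40/241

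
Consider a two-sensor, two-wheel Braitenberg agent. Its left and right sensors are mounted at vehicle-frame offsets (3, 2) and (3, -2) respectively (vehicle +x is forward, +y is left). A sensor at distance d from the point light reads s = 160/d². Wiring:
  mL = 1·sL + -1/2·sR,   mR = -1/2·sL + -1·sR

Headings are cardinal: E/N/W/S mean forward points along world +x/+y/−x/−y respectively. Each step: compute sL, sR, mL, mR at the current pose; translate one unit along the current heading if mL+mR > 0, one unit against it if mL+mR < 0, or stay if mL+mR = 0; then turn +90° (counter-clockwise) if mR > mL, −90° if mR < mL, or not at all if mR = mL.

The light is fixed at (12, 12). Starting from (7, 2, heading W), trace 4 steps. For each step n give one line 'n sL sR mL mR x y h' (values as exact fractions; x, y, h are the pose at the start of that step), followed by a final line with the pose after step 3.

0 10/13 5/4 15/104 -85/52 7 2 W
1 32/17 160/53 336/901 -3568/901 8 2 N
2 80/41 16/17 1032/697 -1336/697 8 1 E
3 32/41 32/49 912/2009 -2096/2009 7 1 S
final 7 2 W

n=0: pose=(7,2,W); sL=10/13, sR=5/4; mL=15/104, mR=-85/52; mL+mR=-155/104 → advance -1; mR−mL=-185/104 → turn -1·90°
n=1: pose=(8,2,N); sL=32/17, sR=160/53; mL=336/901, mR=-3568/901; mL+mR=-3232/901 → advance -1; mR−mL=-3904/901 → turn -1·90°
n=2: pose=(8,1,E); sL=80/41, sR=16/17; mL=1032/697, mR=-1336/697; mL+mR=-304/697 → advance -1; mR−mL=-2368/697 → turn -1·90°
n=3: pose=(7,1,S); sL=32/41, sR=32/49; mL=912/2009, mR=-2096/2009; mL+mR=-1184/2009 → advance -1; mR−mL=-3008/2009 → turn -1·90°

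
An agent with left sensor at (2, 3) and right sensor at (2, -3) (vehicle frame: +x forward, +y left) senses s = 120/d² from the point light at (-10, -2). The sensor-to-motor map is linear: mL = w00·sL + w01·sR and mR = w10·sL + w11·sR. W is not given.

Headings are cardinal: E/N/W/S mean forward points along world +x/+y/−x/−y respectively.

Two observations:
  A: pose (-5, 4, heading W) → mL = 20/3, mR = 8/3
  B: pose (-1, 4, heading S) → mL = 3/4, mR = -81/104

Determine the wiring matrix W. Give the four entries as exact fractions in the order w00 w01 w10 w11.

obs A: pose=(-5,4,W) → sL=20/3, sR=4/3, mL=20/3, mR=8/3
obs B: pose=(-1,4,S) → sL=3/4, sR=30/13, mL=3/4, mR=-81/104
sensor matrix S = [[20/3, 4/3], [3/4, 30/13]]; det S = 187/13
solve [mL_A; mL_B] = S·[w00; w01] and [mR_A; mR_B] = S·[w10; w11]:
  w00 = 1, w01 = 0, w10 = 1/2, w11 = -1/2

1 0 1/2 -1/2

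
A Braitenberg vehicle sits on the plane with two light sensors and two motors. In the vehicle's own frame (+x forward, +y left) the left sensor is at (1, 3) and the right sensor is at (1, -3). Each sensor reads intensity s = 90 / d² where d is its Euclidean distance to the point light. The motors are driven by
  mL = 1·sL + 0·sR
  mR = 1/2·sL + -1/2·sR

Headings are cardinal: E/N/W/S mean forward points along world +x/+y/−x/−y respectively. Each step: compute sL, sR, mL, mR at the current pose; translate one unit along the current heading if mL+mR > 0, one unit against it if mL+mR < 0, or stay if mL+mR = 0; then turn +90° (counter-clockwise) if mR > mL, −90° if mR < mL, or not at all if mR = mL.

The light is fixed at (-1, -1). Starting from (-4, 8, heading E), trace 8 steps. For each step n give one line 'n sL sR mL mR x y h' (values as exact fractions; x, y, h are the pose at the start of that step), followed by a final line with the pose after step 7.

n=0: pose=(-4,8,E); sL=45/74, sR=9/4; mL=45/74, mR=-243/296; mL+mR=-63/296 → advance -1; mR−mL=-423/296 → turn -1·90°
n=1: pose=(-5,8,S); sL=18/13, sR=90/113; mL=18/13, mR=432/1469; mL+mR=2466/1469 → advance +1; mR−mL=-1602/1469 → turn -1·90°
n=2: pose=(-5,7,W); sL=9/5, sR=45/73; mL=9/5, mR=216/365; mL+mR=873/365 → advance +1; mR−mL=-441/365 → turn -1·90°
n=3: pose=(-6,7,N); sL=18/29, sR=18/17; mL=18/29, mR=-108/493; mL+mR=198/493 → advance +1; mR−mL=-414/493 → turn -1·90°
n=4: pose=(-6,8,E); sL=9/16, sR=45/26; mL=9/16, mR=-243/416; mL+mR=-9/416 → advance -1; mR−mL=-477/416 → turn -1·90°
n=5: pose=(-7,8,S); sL=90/73, sR=18/29; mL=90/73, mR=648/2117; mL+mR=3258/2117 → advance +1; mR−mL=-1962/2117 → turn -1·90°
n=6: pose=(-7,7,W); sL=45/37, sR=9/17; mL=45/37, mR=216/629; mL+mR=981/629 → advance +1; mR−mL=-549/629 → turn -1·90°
n=7: pose=(-8,7,N); sL=90/181, sR=90/97; mL=90/181, mR=-3780/17557; mL+mR=4950/17557 → advance +1; mR−mL=-12510/17557 → turn -1·90°

0 45/74 9/4 45/74 -243/296 -4 8 E
1 18/13 90/113 18/13 432/1469 -5 8 S
2 9/5 45/73 9/5 216/365 -5 7 W
3 18/29 18/17 18/29 -108/493 -6 7 N
4 9/16 45/26 9/16 -243/416 -6 8 E
5 90/73 18/29 90/73 648/2117 -7 8 S
6 45/37 9/17 45/37 216/629 -7 7 W
7 90/181 90/97 90/181 -3780/17557 -8 7 N
final -8 8 E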